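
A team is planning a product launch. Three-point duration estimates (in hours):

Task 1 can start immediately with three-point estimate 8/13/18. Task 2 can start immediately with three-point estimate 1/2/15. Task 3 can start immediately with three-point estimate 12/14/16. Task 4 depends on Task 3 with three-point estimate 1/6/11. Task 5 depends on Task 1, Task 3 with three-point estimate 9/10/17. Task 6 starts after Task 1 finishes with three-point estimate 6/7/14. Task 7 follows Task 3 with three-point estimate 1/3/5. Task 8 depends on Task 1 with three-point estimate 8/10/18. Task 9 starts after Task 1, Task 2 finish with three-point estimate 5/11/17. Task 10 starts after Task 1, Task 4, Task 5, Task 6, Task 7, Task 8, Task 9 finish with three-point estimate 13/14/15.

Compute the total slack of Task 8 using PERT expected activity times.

te_Task 1 = (8 + 4·13 + 18)/6 = 78/6 = 13
te_Task 2 = (1 + 4·2 + 15)/6 = 24/6 = 4
te_Task 3 = (12 + 4·14 + 16)/6 = 84/6 = 14
te_Task 4 = (1 + 4·6 + 11)/6 = 36/6 = 6
te_Task 5 = (9 + 4·10 + 17)/6 = 66/6 = 11
te_Task 6 = (6 + 4·7 + 14)/6 = 48/6 = 8
te_Task 7 = (1 + 4·3 + 5)/6 = 18/6 = 3
te_Task 8 = (8 + 4·10 + 18)/6 = 66/6 = 11
te_Task 9 = (5 + 4·11 + 17)/6 = 66/6 = 11
te_Task 10 = (13 + 4·14 + 15)/6 = 84/6 = 14

Forward pass:
ES_Task 1 = 0; EF_Task 1 = 13
ES_Task 2 = 0; EF_Task 2 = 4
ES_Task 3 = 0; EF_Task 3 = 14
ES_Task 4 = 14; EF_Task 4 = 14+6 = 20
ES_Task 5 = max(EF_Task 1=13, EF_Task 3=14) = 14; EF_Task 5 = 14+11 = 25
ES_Task 6 = 13; EF_Task 6 = 13+8 = 21
ES_Task 7 = 14; EF_Task 7 = 14+3 = 17
ES_Task 8 = 13; EF_Task 8 = 13+11 = 24
ES_Task 9 = max(EF_Task 1=13, EF_Task 2=4) = 13; EF_Task 9 = 13+11 = 24
ES_Task 10 = max(EF_Task 1=13, EF_Task 4=20, EF_Task 5=25, EF_Task 6=21, EF_Task 7=17, EF_Task 8=24, EF_Task 9=24) = 25; EF_Task 10 = 25+14 = 39
Expected project duration μ = 39 hours. Critical path: Task 3 → Task 5 → Task 10.

Backward pass:
LF_Task 10 = 39; LS_Task 10 = 39−14 = 25
LF_Task 9 = LS_Task 10 = 25; LS_Task 9 = 25−11 = 14
LF_Task 8 = LS_Task 10 = 25; LS_Task 8 = 25−11 = 14
LF_Task 7 = LS_Task 10 = 25; LS_Task 7 = 25−3 = 22
LF_Task 6 = LS_Task 10 = 25; LS_Task 6 = 25−8 = 17
LF_Task 5 = LS_Task 10 = 25; LS_Task 5 = 25−11 = 14
LF_Task 4 = LS_Task 10 = 25; LS_Task 4 = 25−6 = 19
LF_Task 3 = min(LS_Task 4=19, LS_Task 5=14, LS_Task 7=22) = 14; LS_Task 3 = 14−14 = 0
LF_Task 2 = LS_Task 9 = 14; LS_Task 2 = 14−4 = 10
LF_Task 1 = min(LS_Task 5=14, LS_Task 6=17, LS_Task 8=14, LS_Task 9=14, LS_Task 10=25) = 14; LS_Task 1 = 14−13 = 1
Slack_Task 8 = LS_Task 8 − ES_Task 8 = 14 − 13 = 1

1 hours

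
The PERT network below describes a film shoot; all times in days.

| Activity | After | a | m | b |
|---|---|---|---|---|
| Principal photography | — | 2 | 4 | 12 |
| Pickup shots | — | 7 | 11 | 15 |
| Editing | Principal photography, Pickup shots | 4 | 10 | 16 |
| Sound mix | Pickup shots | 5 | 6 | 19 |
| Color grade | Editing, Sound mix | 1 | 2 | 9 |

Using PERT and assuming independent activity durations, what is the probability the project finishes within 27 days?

0.862

te_Principal photography = (2 + 4·4 + 12)/6 = 30/6 = 5; σ²_Principal photography = ((12−2)/6)² = 2.778
te_Pickup shots = (7 + 4·11 + 15)/6 = 66/6 = 11; σ²_Pickup shots = ((15−7)/6)² = 1.778
te_Editing = (4 + 4·10 + 16)/6 = 60/6 = 10; σ²_Editing = ((16−4)/6)² = 4.000
te_Sound mix = (5 + 4·6 + 19)/6 = 48/6 = 8; σ²_Sound mix = ((19−5)/6)² = 5.444
te_Color grade = (1 + 4·2 + 9)/6 = 18/6 = 3; σ²_Color grade = ((9−1)/6)² = 1.778

Forward pass:
ES_Principal photography = 0; EF_Principal photography = 5
ES_Pickup shots = 0; EF_Pickup shots = 11
ES_Editing = max(EF_Principal photography=5, EF_Pickup shots=11) = 11; EF_Editing = 11+10 = 21
ES_Sound mix = 11; EF_Sound mix = 11+8 = 19
ES_Color grade = max(EF_Editing=21, EF_Sound mix=19) = 21; EF_Color grade = 21+3 = 24
Expected project duration μ = 24 days. Critical path: Pickup shots → Editing → Color grade.

Variance along critical path = 1.778 + 4.000 + 1.778 = 7.556; σ = √7.556 = 2.749 days.
Z = (27 − 24) / 2.749 = 1.091
P(T ≤ 27) = Φ(1.091) ≈ 0.862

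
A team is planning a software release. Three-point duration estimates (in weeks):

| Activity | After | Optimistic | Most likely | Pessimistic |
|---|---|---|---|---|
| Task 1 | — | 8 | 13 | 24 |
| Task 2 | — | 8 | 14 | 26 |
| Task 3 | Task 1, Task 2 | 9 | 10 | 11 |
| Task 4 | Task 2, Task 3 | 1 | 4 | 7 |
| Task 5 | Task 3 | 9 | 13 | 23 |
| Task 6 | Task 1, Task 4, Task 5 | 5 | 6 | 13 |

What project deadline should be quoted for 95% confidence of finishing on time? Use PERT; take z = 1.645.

te_Task 1 = (8 + 4·13 + 24)/6 = 84/6 = 14; σ²_Task 1 = ((24−8)/6)² = 7.111
te_Task 2 = (8 + 4·14 + 26)/6 = 90/6 = 15; σ²_Task 2 = ((26−8)/6)² = 9.000
te_Task 3 = (9 + 4·10 + 11)/6 = 60/6 = 10; σ²_Task 3 = ((11−9)/6)² = 0.111
te_Task 4 = (1 + 4·4 + 7)/6 = 24/6 = 4; σ²_Task 4 = ((7−1)/6)² = 1.000
te_Task 5 = (9 + 4·13 + 23)/6 = 84/6 = 14; σ²_Task 5 = ((23−9)/6)² = 5.444
te_Task 6 = (5 + 4·6 + 13)/6 = 42/6 = 7; σ²_Task 6 = ((13−5)/6)² = 1.778

Forward pass:
ES_Task 1 = 0; EF_Task 1 = 14
ES_Task 2 = 0; EF_Task 2 = 15
ES_Task 3 = max(EF_Task 1=14, EF_Task 2=15) = 15; EF_Task 3 = 15+10 = 25
ES_Task 4 = max(EF_Task 2=15, EF_Task 3=25) = 25; EF_Task 4 = 25+4 = 29
ES_Task 5 = 25; EF_Task 5 = 25+14 = 39
ES_Task 6 = max(EF_Task 1=14, EF_Task 4=29, EF_Task 5=39) = 39; EF_Task 6 = 39+7 = 46
Expected project duration μ = 46 weeks. Critical path: Task 2 → Task 3 → Task 5 → Task 6.

Variance along critical path = 9.000 + 0.111 + 5.444 + 1.778 = 16.333; σ = 4.041 weeks.
D = μ + z·σ = 46 + 1.645·4.041 = 52.6 weeks

52.6 weeks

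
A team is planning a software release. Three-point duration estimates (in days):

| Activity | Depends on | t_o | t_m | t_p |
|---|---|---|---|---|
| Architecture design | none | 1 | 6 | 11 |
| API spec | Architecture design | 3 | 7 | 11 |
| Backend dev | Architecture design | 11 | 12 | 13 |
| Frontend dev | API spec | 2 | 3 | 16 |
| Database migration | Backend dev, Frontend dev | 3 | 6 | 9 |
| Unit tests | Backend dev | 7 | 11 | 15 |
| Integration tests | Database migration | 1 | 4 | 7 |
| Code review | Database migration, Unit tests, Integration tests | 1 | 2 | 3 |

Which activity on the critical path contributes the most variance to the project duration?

te_Architecture design = (1 + 4·6 + 11)/6 = 36/6 = 6; σ²_Architecture design = ((11−1)/6)² = 2.778
te_API spec = (3 + 4·7 + 11)/6 = 42/6 = 7; σ²_API spec = ((11−3)/6)² = 1.778
te_Backend dev = (11 + 4·12 + 13)/6 = 72/6 = 12; σ²_Backend dev = ((13−11)/6)² = 0.111
te_Frontend dev = (2 + 4·3 + 16)/6 = 30/6 = 5; σ²_Frontend dev = ((16−2)/6)² = 5.444
te_Database migration = (3 + 4·6 + 9)/6 = 36/6 = 6; σ²_Database migration = ((9−3)/6)² = 1.000
te_Unit tests = (7 + 4·11 + 15)/6 = 66/6 = 11; σ²_Unit tests = ((15−7)/6)² = 1.778
te_Integration tests = (1 + 4·4 + 7)/6 = 24/6 = 4; σ²_Integration tests = ((7−1)/6)² = 1.000
te_Code review = (1 + 4·2 + 3)/6 = 12/6 = 2; σ²_Code review = ((3−1)/6)² = 0.111

Forward pass:
ES_Architecture design = 0; EF_Architecture design = 6
ES_API spec = 6; EF_API spec = 6+7 = 13
ES_Backend dev = 6; EF_Backend dev = 6+12 = 18
ES_Frontend dev = 13; EF_Frontend dev = 13+5 = 18
ES_Database migration = max(EF_Backend dev=18, EF_Frontend dev=18) = 18; EF_Database migration = 18+6 = 24
ES_Unit tests = 18; EF_Unit tests = 18+11 = 29
ES_Integration tests = 24; EF_Integration tests = 24+4 = 28
ES_Code review = max(EF_Database migration=24, EF_Unit tests=29, EF_Integration tests=28) = 29; EF_Code review = 29+2 = 31
Expected project duration μ = 31 days. Critical path: Architecture design → Backend dev → Unit tests → Code review.

Variances on critical path: σ²_Architecture design=2.778, σ²_Backend dev=0.111, σ²_Unit tests=1.778, σ²_Code review=0.111.
Largest is σ²_Architecture design = 2.778.

Architecture design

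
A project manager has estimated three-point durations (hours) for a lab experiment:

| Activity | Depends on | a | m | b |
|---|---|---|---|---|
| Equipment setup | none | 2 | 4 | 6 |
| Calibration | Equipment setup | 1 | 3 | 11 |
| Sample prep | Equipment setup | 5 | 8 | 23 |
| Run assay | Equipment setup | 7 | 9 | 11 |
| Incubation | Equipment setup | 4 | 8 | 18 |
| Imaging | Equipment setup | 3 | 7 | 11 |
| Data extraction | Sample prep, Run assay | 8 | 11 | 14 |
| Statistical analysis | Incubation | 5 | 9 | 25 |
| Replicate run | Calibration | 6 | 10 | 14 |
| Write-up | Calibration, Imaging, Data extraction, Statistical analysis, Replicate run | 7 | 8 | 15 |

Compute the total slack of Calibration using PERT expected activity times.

7 hours

te_Equipment setup = (2 + 4·4 + 6)/6 = 24/6 = 4
te_Calibration = (1 + 4·3 + 11)/6 = 24/6 = 4
te_Sample prep = (5 + 4·8 + 23)/6 = 60/6 = 10
te_Run assay = (7 + 4·9 + 11)/6 = 54/6 = 9
te_Incubation = (4 + 4·8 + 18)/6 = 54/6 = 9
te_Imaging = (3 + 4·7 + 11)/6 = 42/6 = 7
te_Data extraction = (8 + 4·11 + 14)/6 = 66/6 = 11
te_Statistical analysis = (5 + 4·9 + 25)/6 = 66/6 = 11
te_Replicate run = (6 + 4·10 + 14)/6 = 60/6 = 10
te_Write-up = (7 + 4·8 + 15)/6 = 54/6 = 9

Forward pass:
ES_Equipment setup = 0; EF_Equipment setup = 4
ES_Calibration = 4; EF_Calibration = 4+4 = 8
ES_Sample prep = 4; EF_Sample prep = 4+10 = 14
ES_Run assay = 4; EF_Run assay = 4+9 = 13
ES_Incubation = 4; EF_Incubation = 4+9 = 13
ES_Imaging = 4; EF_Imaging = 4+7 = 11
ES_Data extraction = max(EF_Sample prep=14, EF_Run assay=13) = 14; EF_Data extraction = 14+11 = 25
ES_Statistical analysis = 13; EF_Statistical analysis = 13+11 = 24
ES_Replicate run = 8; EF_Replicate run = 8+10 = 18
ES_Write-up = max(EF_Calibration=8, EF_Imaging=11, EF_Data extraction=25, EF_Statistical analysis=24, EF_Replicate run=18) = 25; EF_Write-up = 25+9 = 34
Expected project duration μ = 34 hours. Critical path: Equipment setup → Sample prep → Data extraction → Write-up.

Backward pass:
LF_Write-up = 34; LS_Write-up = 34−9 = 25
LF_Replicate run = LS_Write-up = 25; LS_Replicate run = 25−10 = 15
LF_Statistical analysis = LS_Write-up = 25; LS_Statistical analysis = 25−11 = 14
LF_Data extraction = LS_Write-up = 25; LS_Data extraction = 25−11 = 14
LF_Imaging = LS_Write-up = 25; LS_Imaging = 25−7 = 18
LF_Incubation = LS_Statistical analysis = 14; LS_Incubation = 14−9 = 5
LF_Run assay = LS_Data extraction = 14; LS_Run assay = 14−9 = 5
LF_Sample prep = LS_Data extraction = 14; LS_Sample prep = 14−10 = 4
LF_Calibration = min(LS_Replicate run=15, LS_Write-up=25) = 15; LS_Calibration = 15−4 = 11
LF_Equipment setup = min(LS_Calibration=11, LS_Sample prep=4, LS_Run assay=5, LS_Incubation=5, LS_Imaging=18) = 4; LS_Equipment setup = 4−4 = 0
Slack_Calibration = LS_Calibration − ES_Calibration = 11 − 4 = 7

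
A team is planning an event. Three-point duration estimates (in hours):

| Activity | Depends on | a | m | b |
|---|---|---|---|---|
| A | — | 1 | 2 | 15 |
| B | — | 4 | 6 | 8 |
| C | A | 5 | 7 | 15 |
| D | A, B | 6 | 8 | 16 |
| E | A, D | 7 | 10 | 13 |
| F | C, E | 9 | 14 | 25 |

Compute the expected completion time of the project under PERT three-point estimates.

40 hours

te_A = (1 + 4·2 + 15)/6 = 24/6 = 4
te_B = (4 + 4·6 + 8)/6 = 36/6 = 6
te_C = (5 + 4·7 + 15)/6 = 48/6 = 8
te_D = (6 + 4·8 + 16)/6 = 54/6 = 9
te_E = (7 + 4·10 + 13)/6 = 60/6 = 10
te_F = (9 + 4·14 + 25)/6 = 90/6 = 15

Forward pass:
ES_A = 0; EF_A = 4
ES_B = 0; EF_B = 6
ES_C = 4; EF_C = 4+8 = 12
ES_D = max(EF_A=4, EF_B=6) = 6; EF_D = 6+9 = 15
ES_E = max(EF_A=4, EF_D=15) = 15; EF_E = 15+10 = 25
ES_F = max(EF_C=12, EF_E=25) = 25; EF_F = 25+15 = 40
Expected project duration μ = 40 hours. Critical path: B → D → E → F.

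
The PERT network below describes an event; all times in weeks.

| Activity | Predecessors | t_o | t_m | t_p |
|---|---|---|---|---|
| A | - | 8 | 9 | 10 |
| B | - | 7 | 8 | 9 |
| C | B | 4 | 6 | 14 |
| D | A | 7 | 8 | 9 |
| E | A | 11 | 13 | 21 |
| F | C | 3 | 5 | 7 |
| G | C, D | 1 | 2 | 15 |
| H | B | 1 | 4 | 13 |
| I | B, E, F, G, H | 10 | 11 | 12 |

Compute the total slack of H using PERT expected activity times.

te_A = (8 + 4·9 + 10)/6 = 54/6 = 9
te_B = (7 + 4·8 + 9)/6 = 48/6 = 8
te_C = (4 + 4·6 + 14)/6 = 42/6 = 7
te_D = (7 + 4·8 + 9)/6 = 48/6 = 8
te_E = (11 + 4·13 + 21)/6 = 84/6 = 14
te_F = (3 + 4·5 + 7)/6 = 30/6 = 5
te_G = (1 + 4·2 + 15)/6 = 24/6 = 4
te_H = (1 + 4·4 + 13)/6 = 30/6 = 5
te_I = (10 + 4·11 + 12)/6 = 66/6 = 11

Forward pass:
ES_A = 0; EF_A = 9
ES_B = 0; EF_B = 8
ES_C = 8; EF_C = 8+7 = 15
ES_D = 9; EF_D = 9+8 = 17
ES_E = 9; EF_E = 9+14 = 23
ES_F = 15; EF_F = 15+5 = 20
ES_G = max(EF_C=15, EF_D=17) = 17; EF_G = 17+4 = 21
ES_H = 8; EF_H = 8+5 = 13
ES_I = max(EF_B=8, EF_E=23, EF_F=20, EF_G=21, EF_H=13) = 23; EF_I = 23+11 = 34
Expected project duration μ = 34 weeks. Critical path: A → E → I.

Backward pass:
LF_I = 34; LS_I = 34−11 = 23
LF_H = LS_I = 23; LS_H = 23−5 = 18
LF_G = LS_I = 23; LS_G = 23−4 = 19
LF_F = LS_I = 23; LS_F = 23−5 = 18
LF_E = LS_I = 23; LS_E = 23−14 = 9
LF_D = LS_G = 19; LS_D = 19−8 = 11
LF_C = min(LS_F=18, LS_G=19) = 18; LS_C = 18−7 = 11
LF_B = min(LS_C=11, LS_H=18, LS_I=23) = 11; LS_B = 11−8 = 3
LF_A = min(LS_D=11, LS_E=9) = 9; LS_A = 9−9 = 0
Slack_H = LS_H − ES_H = 18 − 8 = 10

10 weeks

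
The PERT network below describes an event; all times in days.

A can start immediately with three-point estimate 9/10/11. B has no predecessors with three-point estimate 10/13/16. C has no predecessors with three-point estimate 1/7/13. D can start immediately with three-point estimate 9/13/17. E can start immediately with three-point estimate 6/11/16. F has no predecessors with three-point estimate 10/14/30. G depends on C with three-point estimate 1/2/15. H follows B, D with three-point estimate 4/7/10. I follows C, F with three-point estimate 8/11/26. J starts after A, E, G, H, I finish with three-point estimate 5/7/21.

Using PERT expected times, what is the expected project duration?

te_A = (9 + 4·10 + 11)/6 = 60/6 = 10
te_B = (10 + 4·13 + 16)/6 = 78/6 = 13
te_C = (1 + 4·7 + 13)/6 = 42/6 = 7
te_D = (9 + 4·13 + 17)/6 = 78/6 = 13
te_E = (6 + 4·11 + 16)/6 = 66/6 = 11
te_F = (10 + 4·14 + 30)/6 = 96/6 = 16
te_G = (1 + 4·2 + 15)/6 = 24/6 = 4
te_H = (4 + 4·7 + 10)/6 = 42/6 = 7
te_I = (8 + 4·11 + 26)/6 = 78/6 = 13
te_J = (5 + 4·7 + 21)/6 = 54/6 = 9

Forward pass:
ES_A = 0; EF_A = 10
ES_B = 0; EF_B = 13
ES_C = 0; EF_C = 7
ES_D = 0; EF_D = 13
ES_E = 0; EF_E = 11
ES_F = 0; EF_F = 16
ES_G = 7; EF_G = 7+4 = 11
ES_H = max(EF_B=13, EF_D=13) = 13; EF_H = 13+7 = 20
ES_I = max(EF_C=7, EF_F=16) = 16; EF_I = 16+13 = 29
ES_J = max(EF_A=10, EF_E=11, EF_G=11, EF_H=20, EF_I=29) = 29; EF_J = 29+9 = 38
Expected project duration μ = 38 days. Critical path: F → I → J.

38 days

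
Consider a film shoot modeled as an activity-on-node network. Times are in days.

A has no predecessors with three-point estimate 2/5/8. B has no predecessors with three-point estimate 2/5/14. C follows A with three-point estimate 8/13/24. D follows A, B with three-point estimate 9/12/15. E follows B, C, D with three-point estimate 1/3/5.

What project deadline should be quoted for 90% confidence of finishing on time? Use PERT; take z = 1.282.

25.7 days

te_A = (2 + 4·5 + 8)/6 = 30/6 = 5; σ²_A = ((8−2)/6)² = 1.000
te_B = (2 + 4·5 + 14)/6 = 36/6 = 6; σ²_B = ((14−2)/6)² = 4.000
te_C = (8 + 4·13 + 24)/6 = 84/6 = 14; σ²_C = ((24−8)/6)² = 7.111
te_D = (9 + 4·12 + 15)/6 = 72/6 = 12; σ²_D = ((15−9)/6)² = 1.000
te_E = (1 + 4·3 + 5)/6 = 18/6 = 3; σ²_E = ((5−1)/6)² = 0.444

Forward pass:
ES_A = 0; EF_A = 5
ES_B = 0; EF_B = 6
ES_C = 5; EF_C = 5+14 = 19
ES_D = max(EF_A=5, EF_B=6) = 6; EF_D = 6+12 = 18
ES_E = max(EF_B=6, EF_C=19, EF_D=18) = 19; EF_E = 19+3 = 22
Expected project duration μ = 22 days. Critical path: A → C → E.

Variance along critical path = 1.000 + 7.111 + 0.444 = 8.556; σ = 2.925 days.
D = μ + z·σ = 22 + 1.282·2.925 = 25.7 days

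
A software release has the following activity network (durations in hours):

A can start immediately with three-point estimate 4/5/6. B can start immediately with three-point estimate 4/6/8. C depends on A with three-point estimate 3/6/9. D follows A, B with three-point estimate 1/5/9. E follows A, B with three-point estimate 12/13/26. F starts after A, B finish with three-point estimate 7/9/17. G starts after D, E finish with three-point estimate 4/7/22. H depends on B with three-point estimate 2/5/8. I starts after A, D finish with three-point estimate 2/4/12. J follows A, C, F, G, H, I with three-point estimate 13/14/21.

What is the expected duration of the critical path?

45 hours

te_A = (4 + 4·5 + 6)/6 = 30/6 = 5
te_B = (4 + 4·6 + 8)/6 = 36/6 = 6
te_C = (3 + 4·6 + 9)/6 = 36/6 = 6
te_D = (1 + 4·5 + 9)/6 = 30/6 = 5
te_E = (12 + 4·13 + 26)/6 = 90/6 = 15
te_F = (7 + 4·9 + 17)/6 = 60/6 = 10
te_G = (4 + 4·7 + 22)/6 = 54/6 = 9
te_H = (2 + 4·5 + 8)/6 = 30/6 = 5
te_I = (2 + 4·4 + 12)/6 = 30/6 = 5
te_J = (13 + 4·14 + 21)/6 = 90/6 = 15

Forward pass:
ES_A = 0; EF_A = 5
ES_B = 0; EF_B = 6
ES_C = 5; EF_C = 5+6 = 11
ES_D = max(EF_A=5, EF_B=6) = 6; EF_D = 6+5 = 11
ES_E = max(EF_A=5, EF_B=6) = 6; EF_E = 6+15 = 21
ES_F = max(EF_A=5, EF_B=6) = 6; EF_F = 6+10 = 16
ES_G = max(EF_D=11, EF_E=21) = 21; EF_G = 21+9 = 30
ES_H = 6; EF_H = 6+5 = 11
ES_I = max(EF_A=5, EF_D=11) = 11; EF_I = 11+5 = 16
ES_J = max(EF_A=5, EF_C=11, EF_F=16, EF_G=30, EF_H=11, EF_I=16) = 30; EF_J = 30+15 = 45
Expected project duration μ = 45 hours. Critical path: B → E → G → J.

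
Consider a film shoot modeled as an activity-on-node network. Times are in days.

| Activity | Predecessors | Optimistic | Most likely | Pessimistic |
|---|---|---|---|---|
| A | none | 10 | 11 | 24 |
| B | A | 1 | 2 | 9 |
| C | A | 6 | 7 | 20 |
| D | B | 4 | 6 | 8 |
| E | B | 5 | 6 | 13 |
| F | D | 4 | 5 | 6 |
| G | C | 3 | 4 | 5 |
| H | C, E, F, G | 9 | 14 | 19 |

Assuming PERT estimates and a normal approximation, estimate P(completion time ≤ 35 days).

te_A = (10 + 4·11 + 24)/6 = 78/6 = 13; σ²_A = ((24−10)/6)² = 5.444
te_B = (1 + 4·2 + 9)/6 = 18/6 = 3; σ²_B = ((9−1)/6)² = 1.778
te_C = (6 + 4·7 + 20)/6 = 54/6 = 9; σ²_C = ((20−6)/6)² = 5.444
te_D = (4 + 4·6 + 8)/6 = 36/6 = 6; σ²_D = ((8−4)/6)² = 0.444
te_E = (5 + 4·6 + 13)/6 = 42/6 = 7; σ²_E = ((13−5)/6)² = 1.778
te_F = (4 + 4·5 + 6)/6 = 30/6 = 5; σ²_F = ((6−4)/6)² = 0.111
te_G = (3 + 4·4 + 5)/6 = 24/6 = 4; σ²_G = ((5−3)/6)² = 0.111
te_H = (9 + 4·14 + 19)/6 = 84/6 = 14; σ²_H = ((19−9)/6)² = 2.778

Forward pass:
ES_A = 0; EF_A = 13
ES_B = 13; EF_B = 13+3 = 16
ES_C = 13; EF_C = 13+9 = 22
ES_D = 16; EF_D = 16+6 = 22
ES_E = 16; EF_E = 16+7 = 23
ES_F = 22; EF_F = 22+5 = 27
ES_G = 22; EF_G = 22+4 = 26
ES_H = max(EF_C=22, EF_E=23, EF_F=27, EF_G=26) = 27; EF_H = 27+14 = 41
Expected project duration μ = 41 days. Critical path: A → B → D → F → H.

Variance along critical path = 5.444 + 1.778 + 0.444 + 0.111 + 2.778 = 10.556; σ = √10.556 = 3.249 days.
Z = (35 − 41) / 3.249 = -1.847
P(T ≤ 35) = Φ(-1.847) ≈ 0.032

0.032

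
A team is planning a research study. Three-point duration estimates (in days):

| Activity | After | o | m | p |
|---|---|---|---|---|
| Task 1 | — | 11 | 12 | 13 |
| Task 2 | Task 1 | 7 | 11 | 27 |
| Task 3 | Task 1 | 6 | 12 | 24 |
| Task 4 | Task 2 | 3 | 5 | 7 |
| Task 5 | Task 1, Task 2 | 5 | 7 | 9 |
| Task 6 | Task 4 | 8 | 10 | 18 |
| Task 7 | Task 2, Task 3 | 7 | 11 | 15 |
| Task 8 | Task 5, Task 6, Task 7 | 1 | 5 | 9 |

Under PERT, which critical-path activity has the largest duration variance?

Task 2

te_Task 1 = (11 + 4·12 + 13)/6 = 72/6 = 12; σ²_Task 1 = ((13−11)/6)² = 0.111
te_Task 2 = (7 + 4·11 + 27)/6 = 78/6 = 13; σ²_Task 2 = ((27−7)/6)² = 11.111
te_Task 3 = (6 + 4·12 + 24)/6 = 78/6 = 13; σ²_Task 3 = ((24−6)/6)² = 9.000
te_Task 4 = (3 + 4·5 + 7)/6 = 30/6 = 5; σ²_Task 4 = ((7−3)/6)² = 0.444
te_Task 5 = (5 + 4·7 + 9)/6 = 42/6 = 7; σ²_Task 5 = ((9−5)/6)² = 0.444
te_Task 6 = (8 + 4·10 + 18)/6 = 66/6 = 11; σ²_Task 6 = ((18−8)/6)² = 2.778
te_Task 7 = (7 + 4·11 + 15)/6 = 66/6 = 11; σ²_Task 7 = ((15−7)/6)² = 1.778
te_Task 8 = (1 + 4·5 + 9)/6 = 30/6 = 5; σ²_Task 8 = ((9−1)/6)² = 1.778

Forward pass:
ES_Task 1 = 0; EF_Task 1 = 12
ES_Task 2 = 12; EF_Task 2 = 12+13 = 25
ES_Task 3 = 12; EF_Task 3 = 12+13 = 25
ES_Task 4 = 25; EF_Task 4 = 25+5 = 30
ES_Task 5 = max(EF_Task 1=12, EF_Task 2=25) = 25; EF_Task 5 = 25+7 = 32
ES_Task 6 = 30; EF_Task 6 = 30+11 = 41
ES_Task 7 = max(EF_Task 2=25, EF_Task 3=25) = 25; EF_Task 7 = 25+11 = 36
ES_Task 8 = max(EF_Task 5=32, EF_Task 6=41, EF_Task 7=36) = 41; EF_Task 8 = 41+5 = 46
Expected project duration μ = 46 days. Critical path: Task 1 → Task 2 → Task 4 → Task 6 → Task 8.

Variances on critical path: σ²_Task 1=0.111, σ²_Task 2=11.111, σ²_Task 4=0.444, σ²_Task 6=2.778, σ²_Task 8=1.778.
Largest is σ²_Task 2 = 11.111.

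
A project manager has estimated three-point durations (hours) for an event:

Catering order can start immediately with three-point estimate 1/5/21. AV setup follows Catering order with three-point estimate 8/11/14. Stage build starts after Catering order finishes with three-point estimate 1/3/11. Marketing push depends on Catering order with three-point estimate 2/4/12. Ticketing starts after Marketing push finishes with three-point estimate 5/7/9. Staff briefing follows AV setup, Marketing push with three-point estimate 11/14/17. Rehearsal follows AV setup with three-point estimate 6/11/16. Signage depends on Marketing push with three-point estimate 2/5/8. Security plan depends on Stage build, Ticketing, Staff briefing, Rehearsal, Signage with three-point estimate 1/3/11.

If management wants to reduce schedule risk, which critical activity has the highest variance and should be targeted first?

Catering order

te_Catering order = (1 + 4·5 + 21)/6 = 42/6 = 7; σ²_Catering order = ((21−1)/6)² = 11.111
te_AV setup = (8 + 4·11 + 14)/6 = 66/6 = 11; σ²_AV setup = ((14−8)/6)² = 1.000
te_Stage build = (1 + 4·3 + 11)/6 = 24/6 = 4; σ²_Stage build = ((11−1)/6)² = 2.778
te_Marketing push = (2 + 4·4 + 12)/6 = 30/6 = 5; σ²_Marketing push = ((12−2)/6)² = 2.778
te_Ticketing = (5 + 4·7 + 9)/6 = 42/6 = 7; σ²_Ticketing = ((9−5)/6)² = 0.444
te_Staff briefing = (11 + 4·14 + 17)/6 = 84/6 = 14; σ²_Staff briefing = ((17−11)/6)² = 1.000
te_Rehearsal = (6 + 4·11 + 16)/6 = 66/6 = 11; σ²_Rehearsal = ((16−6)/6)² = 2.778
te_Signage = (2 + 4·5 + 8)/6 = 30/6 = 5; σ²_Signage = ((8−2)/6)² = 1.000
te_Security plan = (1 + 4·3 + 11)/6 = 24/6 = 4; σ²_Security plan = ((11−1)/6)² = 2.778

Forward pass:
ES_Catering order = 0; EF_Catering order = 7
ES_AV setup = 7; EF_AV setup = 7+11 = 18
ES_Stage build = 7; EF_Stage build = 7+4 = 11
ES_Marketing push = 7; EF_Marketing push = 7+5 = 12
ES_Ticketing = 12; EF_Ticketing = 12+7 = 19
ES_Staff briefing = max(EF_AV setup=18, EF_Marketing push=12) = 18; EF_Staff briefing = 18+14 = 32
ES_Rehearsal = 18; EF_Rehearsal = 18+11 = 29
ES_Signage = 12; EF_Signage = 12+5 = 17
ES_Security plan = max(EF_Stage build=11, EF_Ticketing=19, EF_Staff briefing=32, EF_Rehearsal=29, EF_Signage=17) = 32; EF_Security plan = 32+4 = 36
Expected project duration μ = 36 hours. Critical path: Catering order → AV setup → Staff briefing → Security plan.

Variances on critical path: σ²_Catering order=11.111, σ²_AV setup=1.000, σ²_Staff briefing=1.000, σ²_Security plan=2.778.
Largest is σ²_Catering order = 11.111.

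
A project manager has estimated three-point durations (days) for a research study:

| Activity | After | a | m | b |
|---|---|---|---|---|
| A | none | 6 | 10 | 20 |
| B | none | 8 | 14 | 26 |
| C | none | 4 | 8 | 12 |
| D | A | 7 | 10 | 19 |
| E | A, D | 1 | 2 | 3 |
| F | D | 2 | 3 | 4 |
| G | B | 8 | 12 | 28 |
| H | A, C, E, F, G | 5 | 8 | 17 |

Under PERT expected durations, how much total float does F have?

4 days

te_A = (6 + 4·10 + 20)/6 = 66/6 = 11
te_B = (8 + 4·14 + 26)/6 = 90/6 = 15
te_C = (4 + 4·8 + 12)/6 = 48/6 = 8
te_D = (7 + 4·10 + 19)/6 = 66/6 = 11
te_E = (1 + 4·2 + 3)/6 = 12/6 = 2
te_F = (2 + 4·3 + 4)/6 = 18/6 = 3
te_G = (8 + 4·12 + 28)/6 = 84/6 = 14
te_H = (5 + 4·8 + 17)/6 = 54/6 = 9

Forward pass:
ES_A = 0; EF_A = 11
ES_B = 0; EF_B = 15
ES_C = 0; EF_C = 8
ES_D = 11; EF_D = 11+11 = 22
ES_E = max(EF_A=11, EF_D=22) = 22; EF_E = 22+2 = 24
ES_F = 22; EF_F = 22+3 = 25
ES_G = 15; EF_G = 15+14 = 29
ES_H = max(EF_A=11, EF_C=8, EF_E=24, EF_F=25, EF_G=29) = 29; EF_H = 29+9 = 38
Expected project duration μ = 38 days. Critical path: B → G → H.

Backward pass:
LF_H = 38; LS_H = 38−9 = 29
LF_G = LS_H = 29; LS_G = 29−14 = 15
LF_F = LS_H = 29; LS_F = 29−3 = 26
LF_E = LS_H = 29; LS_E = 29−2 = 27
LF_D = min(LS_E=27, LS_F=26) = 26; LS_D = 26−11 = 15
LF_C = LS_H = 29; LS_C = 29−8 = 21
LF_B = LS_G = 15; LS_B = 15−15 = 0
LF_A = min(LS_D=15, LS_E=27, LS_H=29) = 15; LS_A = 15−11 = 4
Slack_F = LS_F − ES_F = 26 − 22 = 4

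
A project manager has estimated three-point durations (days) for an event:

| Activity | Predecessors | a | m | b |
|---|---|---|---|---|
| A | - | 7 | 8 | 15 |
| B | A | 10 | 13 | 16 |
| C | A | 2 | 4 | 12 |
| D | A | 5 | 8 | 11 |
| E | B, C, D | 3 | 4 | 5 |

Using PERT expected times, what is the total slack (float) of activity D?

5 days

te_A = (7 + 4·8 + 15)/6 = 54/6 = 9
te_B = (10 + 4·13 + 16)/6 = 78/6 = 13
te_C = (2 + 4·4 + 12)/6 = 30/6 = 5
te_D = (5 + 4·8 + 11)/6 = 48/6 = 8
te_E = (3 + 4·4 + 5)/6 = 24/6 = 4

Forward pass:
ES_A = 0; EF_A = 9
ES_B = 9; EF_B = 9+13 = 22
ES_C = 9; EF_C = 9+5 = 14
ES_D = 9; EF_D = 9+8 = 17
ES_E = max(EF_B=22, EF_C=14, EF_D=17) = 22; EF_E = 22+4 = 26
Expected project duration μ = 26 days. Critical path: A → B → E.

Backward pass:
LF_E = 26; LS_E = 26−4 = 22
LF_D = LS_E = 22; LS_D = 22−8 = 14
LF_C = LS_E = 22; LS_C = 22−5 = 17
LF_B = LS_E = 22; LS_B = 22−13 = 9
LF_A = min(LS_B=9, LS_C=17, LS_D=14) = 9; LS_A = 9−9 = 0
Slack_D = LS_D − ES_D = 14 − 9 = 5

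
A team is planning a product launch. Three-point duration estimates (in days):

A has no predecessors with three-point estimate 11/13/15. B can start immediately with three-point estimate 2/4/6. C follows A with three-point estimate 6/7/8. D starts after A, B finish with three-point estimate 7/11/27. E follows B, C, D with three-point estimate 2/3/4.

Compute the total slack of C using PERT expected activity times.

te_A = (11 + 4·13 + 15)/6 = 78/6 = 13
te_B = (2 + 4·4 + 6)/6 = 24/6 = 4
te_C = (6 + 4·7 + 8)/6 = 42/6 = 7
te_D = (7 + 4·11 + 27)/6 = 78/6 = 13
te_E = (2 + 4·3 + 4)/6 = 18/6 = 3

Forward pass:
ES_A = 0; EF_A = 13
ES_B = 0; EF_B = 4
ES_C = 13; EF_C = 13+7 = 20
ES_D = max(EF_A=13, EF_B=4) = 13; EF_D = 13+13 = 26
ES_E = max(EF_B=4, EF_C=20, EF_D=26) = 26; EF_E = 26+3 = 29
Expected project duration μ = 29 days. Critical path: A → D → E.

Backward pass:
LF_E = 29; LS_E = 29−3 = 26
LF_D = LS_E = 26; LS_D = 26−13 = 13
LF_C = LS_E = 26; LS_C = 26−7 = 19
LF_B = min(LS_D=13, LS_E=26) = 13; LS_B = 13−4 = 9
LF_A = min(LS_C=19, LS_D=13) = 13; LS_A = 13−13 = 0
Slack_C = LS_C − ES_C = 19 − 13 = 6

6 days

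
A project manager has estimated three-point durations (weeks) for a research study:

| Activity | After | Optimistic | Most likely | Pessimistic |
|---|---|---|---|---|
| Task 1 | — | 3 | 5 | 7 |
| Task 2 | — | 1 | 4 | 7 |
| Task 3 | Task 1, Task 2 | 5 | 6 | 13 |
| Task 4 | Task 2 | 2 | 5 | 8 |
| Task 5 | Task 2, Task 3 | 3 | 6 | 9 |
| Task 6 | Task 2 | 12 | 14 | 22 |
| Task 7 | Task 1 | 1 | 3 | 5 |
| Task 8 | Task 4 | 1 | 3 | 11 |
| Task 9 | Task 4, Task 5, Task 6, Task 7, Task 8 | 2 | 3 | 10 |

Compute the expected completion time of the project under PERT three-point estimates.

23 weeks

te_Task 1 = (3 + 4·5 + 7)/6 = 30/6 = 5
te_Task 2 = (1 + 4·4 + 7)/6 = 24/6 = 4
te_Task 3 = (5 + 4·6 + 13)/6 = 42/6 = 7
te_Task 4 = (2 + 4·5 + 8)/6 = 30/6 = 5
te_Task 5 = (3 + 4·6 + 9)/6 = 36/6 = 6
te_Task 6 = (12 + 4·14 + 22)/6 = 90/6 = 15
te_Task 7 = (1 + 4·3 + 5)/6 = 18/6 = 3
te_Task 8 = (1 + 4·3 + 11)/6 = 24/6 = 4
te_Task 9 = (2 + 4·3 + 10)/6 = 24/6 = 4

Forward pass:
ES_Task 1 = 0; EF_Task 1 = 5
ES_Task 2 = 0; EF_Task 2 = 4
ES_Task 3 = max(EF_Task 1=5, EF_Task 2=4) = 5; EF_Task 3 = 5+7 = 12
ES_Task 4 = 4; EF_Task 4 = 4+5 = 9
ES_Task 5 = max(EF_Task 2=4, EF_Task 3=12) = 12; EF_Task 5 = 12+6 = 18
ES_Task 6 = 4; EF_Task 6 = 4+15 = 19
ES_Task 7 = 5; EF_Task 7 = 5+3 = 8
ES_Task 8 = 9; EF_Task 8 = 9+4 = 13
ES_Task 9 = max(EF_Task 4=9, EF_Task 5=18, EF_Task 6=19, EF_Task 7=8, EF_Task 8=13) = 19; EF_Task 9 = 19+4 = 23
Expected project duration μ = 23 weeks. Critical path: Task 2 → Task 6 → Task 9.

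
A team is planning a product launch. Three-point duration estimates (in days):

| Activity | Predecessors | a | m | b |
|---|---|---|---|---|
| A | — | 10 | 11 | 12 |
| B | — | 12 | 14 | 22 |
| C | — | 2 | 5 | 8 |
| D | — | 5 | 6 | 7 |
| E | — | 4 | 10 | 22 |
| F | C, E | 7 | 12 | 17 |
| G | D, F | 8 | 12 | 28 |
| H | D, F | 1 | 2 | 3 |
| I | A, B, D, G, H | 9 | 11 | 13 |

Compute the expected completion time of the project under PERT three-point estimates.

te_A = (10 + 4·11 + 12)/6 = 66/6 = 11
te_B = (12 + 4·14 + 22)/6 = 90/6 = 15
te_C = (2 + 4·5 + 8)/6 = 30/6 = 5
te_D = (5 + 4·6 + 7)/6 = 36/6 = 6
te_E = (4 + 4·10 + 22)/6 = 66/6 = 11
te_F = (7 + 4·12 + 17)/6 = 72/6 = 12
te_G = (8 + 4·12 + 28)/6 = 84/6 = 14
te_H = (1 + 4·2 + 3)/6 = 12/6 = 2
te_I = (9 + 4·11 + 13)/6 = 66/6 = 11

Forward pass:
ES_A = 0; EF_A = 11
ES_B = 0; EF_B = 15
ES_C = 0; EF_C = 5
ES_D = 0; EF_D = 6
ES_E = 0; EF_E = 11
ES_F = max(EF_C=5, EF_E=11) = 11; EF_F = 11+12 = 23
ES_G = max(EF_D=6, EF_F=23) = 23; EF_G = 23+14 = 37
ES_H = max(EF_D=6, EF_F=23) = 23; EF_H = 23+2 = 25
ES_I = max(EF_A=11, EF_B=15, EF_D=6, EF_G=37, EF_H=25) = 37; EF_I = 37+11 = 48
Expected project duration μ = 48 days. Critical path: E → F → G → I.

48 days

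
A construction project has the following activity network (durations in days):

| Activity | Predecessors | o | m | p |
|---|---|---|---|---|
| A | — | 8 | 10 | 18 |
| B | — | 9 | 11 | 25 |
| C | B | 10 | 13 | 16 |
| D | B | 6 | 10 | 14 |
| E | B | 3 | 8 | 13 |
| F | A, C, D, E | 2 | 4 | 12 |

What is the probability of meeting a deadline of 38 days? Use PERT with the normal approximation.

te_A = (8 + 4·10 + 18)/6 = 66/6 = 11; σ²_A = ((18−8)/6)² = 2.778
te_B = (9 + 4·11 + 25)/6 = 78/6 = 13; σ²_B = ((25−9)/6)² = 7.111
te_C = (10 + 4·13 + 16)/6 = 78/6 = 13; σ²_C = ((16−10)/6)² = 1.000
te_D = (6 + 4·10 + 14)/6 = 60/6 = 10; σ²_D = ((14−6)/6)² = 1.778
te_E = (3 + 4·8 + 13)/6 = 48/6 = 8; σ²_E = ((13−3)/6)² = 2.778
te_F = (2 + 4·4 + 12)/6 = 30/6 = 5; σ²_F = ((12−2)/6)² = 2.778

Forward pass:
ES_A = 0; EF_A = 11
ES_B = 0; EF_B = 13
ES_C = 13; EF_C = 13+13 = 26
ES_D = 13; EF_D = 13+10 = 23
ES_E = 13; EF_E = 13+8 = 21
ES_F = max(EF_A=11, EF_C=26, EF_D=23, EF_E=21) = 26; EF_F = 26+5 = 31
Expected project duration μ = 31 days. Critical path: B → C → F.

Variance along critical path = 7.111 + 1.000 + 2.778 = 10.889; σ = √10.889 = 3.300 days.
Z = (38 − 31) / 3.300 = 2.121
P(T ≤ 38) = Φ(2.121) ≈ 0.983

0.983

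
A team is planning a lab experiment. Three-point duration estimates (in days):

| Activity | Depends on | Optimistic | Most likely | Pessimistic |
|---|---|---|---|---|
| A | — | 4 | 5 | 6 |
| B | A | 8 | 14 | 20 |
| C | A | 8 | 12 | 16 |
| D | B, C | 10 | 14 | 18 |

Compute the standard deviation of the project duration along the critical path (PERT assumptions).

te_A = (4 + 4·5 + 6)/6 = 30/6 = 5; σ²_A = ((6−4)/6)² = 0.111
te_B = (8 + 4·14 + 20)/6 = 84/6 = 14; σ²_B = ((20−8)/6)² = 4.000
te_C = (8 + 4·12 + 16)/6 = 72/6 = 12; σ²_C = ((16−8)/6)² = 1.778
te_D = (10 + 4·14 + 18)/6 = 84/6 = 14; σ²_D = ((18−10)/6)² = 1.778

Forward pass:
ES_A = 0; EF_A = 5
ES_B = 5; EF_B = 5+14 = 19
ES_C = 5; EF_C = 5+12 = 17
ES_D = max(EF_B=19, EF_C=17) = 19; EF_D = 19+14 = 33
Expected project duration μ = 33 days. Critical path: A → B → D.

Variance along critical path = 0.111 + 4.000 + 1.778 = 5.889
σ = √5.889 = 2.427 days

2.43 days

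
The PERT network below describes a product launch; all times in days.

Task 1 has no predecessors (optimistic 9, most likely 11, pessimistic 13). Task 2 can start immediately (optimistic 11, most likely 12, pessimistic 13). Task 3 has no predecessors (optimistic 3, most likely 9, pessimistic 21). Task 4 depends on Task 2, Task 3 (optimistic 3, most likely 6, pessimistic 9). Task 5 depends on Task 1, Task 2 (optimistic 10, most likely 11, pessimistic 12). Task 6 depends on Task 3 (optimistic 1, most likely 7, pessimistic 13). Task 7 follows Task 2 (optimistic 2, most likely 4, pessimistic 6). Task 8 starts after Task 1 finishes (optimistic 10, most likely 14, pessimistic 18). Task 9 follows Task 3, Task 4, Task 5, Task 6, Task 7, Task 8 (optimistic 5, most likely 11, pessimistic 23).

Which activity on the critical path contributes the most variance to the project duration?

te_Task 1 = (9 + 4·11 + 13)/6 = 66/6 = 11; σ²_Task 1 = ((13−9)/6)² = 0.444
te_Task 2 = (11 + 4·12 + 13)/6 = 72/6 = 12; σ²_Task 2 = ((13−11)/6)² = 0.111
te_Task 3 = (3 + 4·9 + 21)/6 = 60/6 = 10; σ²_Task 3 = ((21−3)/6)² = 9.000
te_Task 4 = (3 + 4·6 + 9)/6 = 36/6 = 6; σ²_Task 4 = ((9−3)/6)² = 1.000
te_Task 5 = (10 + 4·11 + 12)/6 = 66/6 = 11; σ²_Task 5 = ((12−10)/6)² = 0.111
te_Task 6 = (1 + 4·7 + 13)/6 = 42/6 = 7; σ²_Task 6 = ((13−1)/6)² = 4.000
te_Task 7 = (2 + 4·4 + 6)/6 = 24/6 = 4; σ²_Task 7 = ((6−2)/6)² = 0.444
te_Task 8 = (10 + 4·14 + 18)/6 = 84/6 = 14; σ²_Task 8 = ((18−10)/6)² = 1.778
te_Task 9 = (5 + 4·11 + 23)/6 = 72/6 = 12; σ²_Task 9 = ((23−5)/6)² = 9.000

Forward pass:
ES_Task 1 = 0; EF_Task 1 = 11
ES_Task 2 = 0; EF_Task 2 = 12
ES_Task 3 = 0; EF_Task 3 = 10
ES_Task 4 = max(EF_Task 2=12, EF_Task 3=10) = 12; EF_Task 4 = 12+6 = 18
ES_Task 5 = max(EF_Task 1=11, EF_Task 2=12) = 12; EF_Task 5 = 12+11 = 23
ES_Task 6 = 10; EF_Task 6 = 10+7 = 17
ES_Task 7 = 12; EF_Task 7 = 12+4 = 16
ES_Task 8 = 11; EF_Task 8 = 11+14 = 25
ES_Task 9 = max(EF_Task 3=10, EF_Task 4=18, EF_Task 5=23, EF_Task 6=17, EF_Task 7=16, EF_Task 8=25) = 25; EF_Task 9 = 25+12 = 37
Expected project duration μ = 37 days. Critical path: Task 1 → Task 8 → Task 9.

Variances on critical path: σ²_Task 1=0.444, σ²_Task 8=1.778, σ²_Task 9=9.000.
Largest is σ²_Task 9 = 9.000.

Task 9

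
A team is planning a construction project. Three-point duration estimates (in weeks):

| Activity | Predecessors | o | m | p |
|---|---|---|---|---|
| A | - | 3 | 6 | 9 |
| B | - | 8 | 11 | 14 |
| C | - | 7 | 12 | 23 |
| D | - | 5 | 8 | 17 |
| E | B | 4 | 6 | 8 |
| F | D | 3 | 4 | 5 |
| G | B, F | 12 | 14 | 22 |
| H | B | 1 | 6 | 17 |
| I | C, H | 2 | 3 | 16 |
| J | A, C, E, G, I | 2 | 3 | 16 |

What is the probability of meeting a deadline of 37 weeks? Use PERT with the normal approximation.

te_A = (3 + 4·6 + 9)/6 = 36/6 = 6; σ²_A = ((9−3)/6)² = 1.000
te_B = (8 + 4·11 + 14)/6 = 66/6 = 11; σ²_B = ((14−8)/6)² = 1.000
te_C = (7 + 4·12 + 23)/6 = 78/6 = 13; σ²_C = ((23−7)/6)² = 7.111
te_D = (5 + 4·8 + 17)/6 = 54/6 = 9; σ²_D = ((17−5)/6)² = 4.000
te_E = (4 + 4·6 + 8)/6 = 36/6 = 6; σ²_E = ((8−4)/6)² = 0.444
te_F = (3 + 4·4 + 5)/6 = 24/6 = 4; σ²_F = ((5−3)/6)² = 0.111
te_G = (12 + 4·14 + 22)/6 = 90/6 = 15; σ²_G = ((22−12)/6)² = 2.778
te_H = (1 + 4·6 + 17)/6 = 42/6 = 7; σ²_H = ((17−1)/6)² = 7.111
te_I = (2 + 4·3 + 16)/6 = 30/6 = 5; σ²_I = ((16−2)/6)² = 5.444
te_J = (2 + 4·3 + 16)/6 = 30/6 = 5; σ²_J = ((16−2)/6)² = 5.444

Forward pass:
ES_A = 0; EF_A = 6
ES_B = 0; EF_B = 11
ES_C = 0; EF_C = 13
ES_D = 0; EF_D = 9
ES_E = 11; EF_E = 11+6 = 17
ES_F = 9; EF_F = 9+4 = 13
ES_G = max(EF_B=11, EF_F=13) = 13; EF_G = 13+15 = 28
ES_H = 11; EF_H = 11+7 = 18
ES_I = max(EF_C=13, EF_H=18) = 18; EF_I = 18+5 = 23
ES_J = max(EF_A=6, EF_C=13, EF_E=17, EF_G=28, EF_I=23) = 28; EF_J = 28+5 = 33
Expected project duration μ = 33 weeks. Critical path: D → F → G → J.

Variance along critical path = 4.000 + 0.111 + 2.778 + 5.444 = 12.333; σ = √12.333 = 3.512 weeks.
Z = (37 − 33) / 3.512 = 1.139
P(T ≤ 37) = Φ(1.139) ≈ 0.873

0.873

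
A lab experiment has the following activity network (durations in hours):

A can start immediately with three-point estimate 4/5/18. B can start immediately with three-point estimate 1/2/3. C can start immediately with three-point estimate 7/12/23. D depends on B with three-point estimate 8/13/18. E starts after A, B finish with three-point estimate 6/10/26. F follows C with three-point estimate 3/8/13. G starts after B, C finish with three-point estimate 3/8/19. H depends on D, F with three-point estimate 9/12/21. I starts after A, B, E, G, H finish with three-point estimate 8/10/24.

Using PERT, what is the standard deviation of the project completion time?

te_A = (4 + 4·5 + 18)/6 = 42/6 = 7; σ²_A = ((18−4)/6)² = 5.444
te_B = (1 + 4·2 + 3)/6 = 12/6 = 2; σ²_B = ((3−1)/6)² = 0.111
te_C = (7 + 4·12 + 23)/6 = 78/6 = 13; σ²_C = ((23−7)/6)² = 7.111
te_D = (8 + 4·13 + 18)/6 = 78/6 = 13; σ²_D = ((18−8)/6)² = 2.778
te_E = (6 + 4·10 + 26)/6 = 72/6 = 12; σ²_E = ((26−6)/6)² = 11.111
te_F = (3 + 4·8 + 13)/6 = 48/6 = 8; σ²_F = ((13−3)/6)² = 2.778
te_G = (3 + 4·8 + 19)/6 = 54/6 = 9; σ²_G = ((19−3)/6)² = 7.111
te_H = (9 + 4·12 + 21)/6 = 78/6 = 13; σ²_H = ((21−9)/6)² = 4.000
te_I = (8 + 4·10 + 24)/6 = 72/6 = 12; σ²_I = ((24−8)/6)² = 7.111

Forward pass:
ES_A = 0; EF_A = 7
ES_B = 0; EF_B = 2
ES_C = 0; EF_C = 13
ES_D = 2; EF_D = 2+13 = 15
ES_E = max(EF_A=7, EF_B=2) = 7; EF_E = 7+12 = 19
ES_F = 13; EF_F = 13+8 = 21
ES_G = max(EF_B=2, EF_C=13) = 13; EF_G = 13+9 = 22
ES_H = max(EF_D=15, EF_F=21) = 21; EF_H = 21+13 = 34
ES_I = max(EF_A=7, EF_B=2, EF_E=19, EF_G=22, EF_H=34) = 34; EF_I = 34+12 = 46
Expected project duration μ = 46 hours. Critical path: C → F → H → I.

Variance along critical path = 7.111 + 2.778 + 4.000 + 7.111 = 21.000
σ = √21.000 = 4.583 hours

4.58 hours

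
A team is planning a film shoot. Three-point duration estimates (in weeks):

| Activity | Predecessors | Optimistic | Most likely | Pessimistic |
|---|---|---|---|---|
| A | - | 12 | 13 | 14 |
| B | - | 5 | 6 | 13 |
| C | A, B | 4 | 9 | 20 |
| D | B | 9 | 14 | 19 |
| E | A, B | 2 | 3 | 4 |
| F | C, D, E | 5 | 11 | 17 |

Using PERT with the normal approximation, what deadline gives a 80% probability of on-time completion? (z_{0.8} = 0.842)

36.8 weeks

te_A = (12 + 4·13 + 14)/6 = 78/6 = 13; σ²_A = ((14−12)/6)² = 0.111
te_B = (5 + 4·6 + 13)/6 = 42/6 = 7; σ²_B = ((13−5)/6)² = 1.778
te_C = (4 + 4·9 + 20)/6 = 60/6 = 10; σ²_C = ((20−4)/6)² = 7.111
te_D = (9 + 4·14 + 19)/6 = 84/6 = 14; σ²_D = ((19−9)/6)² = 2.778
te_E = (2 + 4·3 + 4)/6 = 18/6 = 3; σ²_E = ((4−2)/6)² = 0.111
te_F = (5 + 4·11 + 17)/6 = 66/6 = 11; σ²_F = ((17−5)/6)² = 4.000

Forward pass:
ES_A = 0; EF_A = 13
ES_B = 0; EF_B = 7
ES_C = max(EF_A=13, EF_B=7) = 13; EF_C = 13+10 = 23
ES_D = 7; EF_D = 7+14 = 21
ES_E = max(EF_A=13, EF_B=7) = 13; EF_E = 13+3 = 16
ES_F = max(EF_C=23, EF_D=21, EF_E=16) = 23; EF_F = 23+11 = 34
Expected project duration μ = 34 weeks. Critical path: A → C → F.

Variance along critical path = 0.111 + 7.111 + 4.000 = 11.222; σ = 3.350 weeks.
D = μ + z·σ = 34 + 0.842·3.350 = 36.8 weeks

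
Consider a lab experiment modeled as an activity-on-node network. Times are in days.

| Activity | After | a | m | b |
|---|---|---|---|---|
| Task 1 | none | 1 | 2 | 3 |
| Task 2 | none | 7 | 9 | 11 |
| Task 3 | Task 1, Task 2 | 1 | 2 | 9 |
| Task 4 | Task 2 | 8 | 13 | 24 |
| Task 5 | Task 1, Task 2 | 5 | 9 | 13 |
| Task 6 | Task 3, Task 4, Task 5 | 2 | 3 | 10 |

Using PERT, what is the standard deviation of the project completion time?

3.06 days

te_Task 1 = (1 + 4·2 + 3)/6 = 12/6 = 2; σ²_Task 1 = ((3−1)/6)² = 0.111
te_Task 2 = (7 + 4·9 + 11)/6 = 54/6 = 9; σ²_Task 2 = ((11−7)/6)² = 0.444
te_Task 3 = (1 + 4·2 + 9)/6 = 18/6 = 3; σ²_Task 3 = ((9−1)/6)² = 1.778
te_Task 4 = (8 + 4·13 + 24)/6 = 84/6 = 14; σ²_Task 4 = ((24−8)/6)² = 7.111
te_Task 5 = (5 + 4·9 + 13)/6 = 54/6 = 9; σ²_Task 5 = ((13−5)/6)² = 1.778
te_Task 6 = (2 + 4·3 + 10)/6 = 24/6 = 4; σ²_Task 6 = ((10−2)/6)² = 1.778

Forward pass:
ES_Task 1 = 0; EF_Task 1 = 2
ES_Task 2 = 0; EF_Task 2 = 9
ES_Task 3 = max(EF_Task 1=2, EF_Task 2=9) = 9; EF_Task 3 = 9+3 = 12
ES_Task 4 = 9; EF_Task 4 = 9+14 = 23
ES_Task 5 = max(EF_Task 1=2, EF_Task 2=9) = 9; EF_Task 5 = 9+9 = 18
ES_Task 6 = max(EF_Task 3=12, EF_Task 4=23, EF_Task 5=18) = 23; EF_Task 6 = 23+4 = 27
Expected project duration μ = 27 days. Critical path: Task 2 → Task 4 → Task 6.

Variance along critical path = 0.444 + 7.111 + 1.778 = 9.333
σ = √9.333 = 3.055 days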